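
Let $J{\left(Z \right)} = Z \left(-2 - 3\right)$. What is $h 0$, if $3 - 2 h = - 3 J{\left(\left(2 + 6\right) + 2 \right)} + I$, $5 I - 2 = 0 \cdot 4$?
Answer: $0$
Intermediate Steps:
$J{\left(Z \right)} = - 5 Z$ ($J{\left(Z \right)} = Z \left(-5\right) = - 5 Z$)
$I = \frac{2}{5}$ ($I = \frac{2}{5} + \frac{0 \cdot 4}{5} = \frac{2}{5} + \frac{1}{5} \cdot 0 = \frac{2}{5} + 0 = \frac{2}{5} \approx 0.4$)
$h = - \frac{737}{10}$ ($h = \frac{3}{2} - \frac{- 3 \left(- 5 \left(\left(2 + 6\right) + 2\right)\right) + \frac{2}{5}}{2} = \frac{3}{2} - \frac{- 3 \left(- 5 \left(8 + 2\right)\right) + \frac{2}{5}}{2} = \frac{3}{2} - \frac{- 3 \left(\left(-5\right) 10\right) + \frac{2}{5}}{2} = \frac{3}{2} - \frac{\left(-3\right) \left(-50\right) + \frac{2}{5}}{2} = \frac{3}{2} - \frac{150 + \frac{2}{5}}{2} = \frac{3}{2} - \frac{376}{5} = - \frac{737}{10} \approx -73.7$)
$h 0 = \left(- \frac{737}{10}\right) 0 = 0$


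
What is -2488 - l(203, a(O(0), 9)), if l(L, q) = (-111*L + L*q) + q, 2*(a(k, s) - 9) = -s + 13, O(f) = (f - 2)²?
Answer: 17801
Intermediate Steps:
O(f) = (-2 + f)²
a(k, s) = 31/2 - s/2 (a(k, s) = 9 + (-s + 13)/2 = 9 + (13 - s)/2 = 9 + (13/2 - s/2) = 31/2 - s/2)
l(L, q) = q - 111*L + L*q
-2488 - l(203, a(O(0), 9)) = -2488 - ((31/2 - ½*9) - 111*203 + 203*(31/2 - ½*9)) = -2488 - ((31/2 - 9/2) - 22533 + 203*(31/2 - 9/2)) = -2488 - (11 - 22533 + 203*11) = -2488 - (11 - 22533 + 2233) = -2488 - 1*(-20289) = -2488 + 20289 = 17801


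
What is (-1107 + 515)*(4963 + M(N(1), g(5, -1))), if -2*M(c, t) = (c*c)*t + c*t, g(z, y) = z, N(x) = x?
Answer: -2935136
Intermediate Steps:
M(c, t) = -c*t/2 - t*c²/2 (M(c, t) = -((c*c)*t + c*t)/2 = -(c²*t + c*t)/2 = -(t*c² + c*t)/2 = -(c*t + t*c²)/2 = -c*t/2 - t*c²/2)
(-1107 + 515)*(4963 + M(N(1), g(5, -1))) = (-1107 + 515)*(4963 - ½*1*5*(1 + 1)) = -592*(4963 - ½*1*5*2) = -592*(4963 - 5) = -592*4958 = -2935136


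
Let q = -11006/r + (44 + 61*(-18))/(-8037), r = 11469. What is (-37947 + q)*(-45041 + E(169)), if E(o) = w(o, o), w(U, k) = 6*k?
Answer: 51333903399983683/30725451 ≈ 1.6707e+9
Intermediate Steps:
E(o) = 6*o
q = -25455632/30725451 (q = -11006/11469 + (44 + 61*(-18))/(-8037) = -11006*1/11469 + (44 - 1098)*(-1/8037) = -11006/11469 - 1054*(-1/8037) = -11006/11469 + 1054/8037 = -25455632/30725451 ≈ -0.82849)
(-37947 + q)*(-45041 + E(169)) = (-37947 - 25455632/30725451)*(-45041 + 6*169) = -1165964144729*(-45041 + 1014)/30725451 = -1165964144729/30725451*(-44027) = 51333903399983683/30725451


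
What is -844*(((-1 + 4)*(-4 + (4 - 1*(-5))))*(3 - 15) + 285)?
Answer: -88620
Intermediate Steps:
-844*(((-1 + 4)*(-4 + (4 - 1*(-5))))*(3 - 15) + 285) = -844*((3*(-4 + (4 + 5)))*(-12) + 285) = -844*((3*(-4 + 9))*(-12) + 285) = -844*((3*5)*(-12) + 285) = -844*(15*(-12) + 285) = -844*(-180 + 285) = -844*105 = -88620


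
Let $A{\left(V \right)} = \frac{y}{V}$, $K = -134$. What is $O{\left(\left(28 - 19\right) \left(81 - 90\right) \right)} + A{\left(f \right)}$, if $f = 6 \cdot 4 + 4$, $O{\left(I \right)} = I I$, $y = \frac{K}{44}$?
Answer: $\frac{4041509}{616} \approx 6560.9$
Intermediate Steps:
$y = - \frac{67}{22}$ ($y = - \frac{134}{44} = \left(-134\right) \frac{1}{44} = - \frac{67}{22} \approx -3.0455$)
$O{\left(I \right)} = I^{2}$
$f = 28$ ($f = 24 + 4 = 28$)
$A{\left(V \right)} = - \frac{67}{22 V}$
$O{\left(\left(28 - 19\right) \left(81 - 90\right) \right)} + A{\left(f \right)} = \left(\left(28 - 19\right) \left(81 - 90\right)\right)^{2} - \frac{67}{22 \cdot 28} = \left(9 \left(-9\right)\right)^{2} - \frac{67}{616} = \left(-81\right)^{2} - \frac{67}{616} = 6561 - \frac{67}{616} = \frac{4041509}{616}$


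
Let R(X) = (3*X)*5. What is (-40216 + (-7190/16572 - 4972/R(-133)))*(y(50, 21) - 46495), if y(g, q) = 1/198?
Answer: 679975645433879153/363672540 ≈ 1.8697e+9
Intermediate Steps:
R(X) = 15*X
y(g, q) = 1/198
(-40216 + (-7190/16572 - 4972/R(-133)))*(y(50, 21) - 46495) = (-40216 + (-7190/16572 - 4972/(15*(-133))))*(1/198 - 46495) = (-40216 + (-7190*1/16572 - 4972/(-1995)))*(-9206009/198) = (-40216 + (-3595/8286 - 4972*(-1/1995)))*(-9206009/198) = (-40216 + (-3595/8286 + 4972/1995))*(-9206009/198) = (-40216 + 3780663/1836730)*(-9206009/198) = -73862153017/1836730*(-9206009/198) = 679975645433879153/363672540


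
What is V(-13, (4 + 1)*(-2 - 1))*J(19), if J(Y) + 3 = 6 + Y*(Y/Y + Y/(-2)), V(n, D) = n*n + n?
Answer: -24726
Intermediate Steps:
V(n, D) = n + n² (V(n, D) = n² + n = n + n²)
J(Y) = 3 + Y*(1 - Y/2) (J(Y) = -3 + (6 + Y*(Y/Y + Y/(-2))) = -3 + (6 + Y*(1 + Y*(-½))) = -3 + (6 + Y*(1 - Y/2)) = 3 + Y*(1 - Y/2))
V(-13, (4 + 1)*(-2 - 1))*J(19) = (-13*(1 - 13))*(3 + 19 - ½*19²) = (-13*(-12))*(3 + 19 - ½*361) = 156*(3 + 19 - 361/2) = 156*(-317/2) = -24726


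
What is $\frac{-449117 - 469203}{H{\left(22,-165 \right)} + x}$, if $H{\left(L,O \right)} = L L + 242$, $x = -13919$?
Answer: $\frac{918320}{13193} \approx 69.607$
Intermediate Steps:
$H{\left(L,O \right)} = 242 + L^{2}$ ($H{\left(L,O \right)} = L^{2} + 242 = 242 + L^{2}$)
$\frac{-449117 - 469203}{H{\left(22,-165 \right)} + x} = \frac{-449117 - 469203}{\left(242 + 22^{2}\right) - 13919} = - \frac{918320}{\left(242 + 484\right) - 13919} = - \frac{918320}{726 - 13919} = - \frac{918320}{-13193} = \left(-918320\right) \left(- \frac{1}{13193}\right) = \frac{918320}{13193}$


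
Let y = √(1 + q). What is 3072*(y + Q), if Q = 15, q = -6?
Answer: 46080 + 3072*I*√5 ≈ 46080.0 + 6869.2*I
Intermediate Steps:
y = I*√5 (y = √(1 - 6) = √(-5) = I*√5 ≈ 2.2361*I)
3072*(y + Q) = 3072*(I*√5 + 15) = 3072*(15 + I*√5) = 46080 + 3072*I*√5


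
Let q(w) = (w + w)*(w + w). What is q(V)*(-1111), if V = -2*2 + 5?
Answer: -4444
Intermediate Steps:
V = 1 (V = -4 + 5 = 1)
q(w) = 4*w² (q(w) = (2*w)*(2*w) = 4*w²)
q(V)*(-1111) = (4*1²)*(-1111) = (4*1)*(-1111) = 4*(-1111) = -4444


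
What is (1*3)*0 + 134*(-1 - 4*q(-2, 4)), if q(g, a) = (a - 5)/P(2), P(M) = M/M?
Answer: 402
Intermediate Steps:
P(M) = 1
q(g, a) = -5 + a (q(g, a) = (a - 5)/1 = (-5 + a)*1 = -5 + a)
(1*3)*0 + 134*(-1 - 4*q(-2, 4)) = (1*3)*0 + 134*(-1 - 4*(-5 + 4)) = 3*0 + 134*(-1 - 4*(-1)) = 0 + 134*(-1 + 4) = 0 + 134*3 = 0 + 402 = 402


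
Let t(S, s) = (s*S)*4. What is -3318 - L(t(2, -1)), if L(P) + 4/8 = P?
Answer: -6619/2 ≈ -3309.5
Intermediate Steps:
t(S, s) = 4*S*s (t(S, s) = (S*s)*4 = 4*S*s)
L(P) = -½ + P
-3318 - L(t(2, -1)) = -3318 - (-½ + 4*2*(-1)) = -3318 - (-½ - 8) = -3318 - 1*(-17/2) = -3318 + 17/2 = -6619/2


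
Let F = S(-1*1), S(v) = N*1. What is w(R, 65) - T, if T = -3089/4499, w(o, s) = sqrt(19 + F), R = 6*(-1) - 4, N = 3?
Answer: 3089/4499 + sqrt(22) ≈ 5.3770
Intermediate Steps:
S(v) = 3 (S(v) = 3*1 = 3)
F = 3
R = -10 (R = -6 - 4 = -10)
w(o, s) = sqrt(22) (w(o, s) = sqrt(19 + 3) = sqrt(22))
T = -3089/4499 (T = -3089*1/4499 = -3089/4499 ≈ -0.68660)
w(R, 65) - T = sqrt(22) - 1*(-3089/4499) = sqrt(22) + 3089/4499 = 3089/4499 + sqrt(22)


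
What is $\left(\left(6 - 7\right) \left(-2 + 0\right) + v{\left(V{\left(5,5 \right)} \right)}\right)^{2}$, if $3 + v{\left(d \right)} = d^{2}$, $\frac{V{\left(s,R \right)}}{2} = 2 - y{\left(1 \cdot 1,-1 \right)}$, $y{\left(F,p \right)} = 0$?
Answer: $225$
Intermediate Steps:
$V{\left(s,R \right)} = 4$ ($V{\left(s,R \right)} = 2 \left(2 - 0\right) = 2 \left(2 + 0\right) = 2 \cdot 2 = 4$)
$v{\left(d \right)} = -3 + d^{2}$
$\left(\left(6 - 7\right) \left(-2 + 0\right) + v{\left(V{\left(5,5 \right)} \right)}\right)^{2} = \left(\left(6 - 7\right) \left(-2 + 0\right) - \left(3 - 4^{2}\right)\right)^{2} = \left(\left(-1\right) \left(-2\right) + \left(-3 + 16\right)\right)^{2} = \left(2 + 13\right)^{2} = 15^{2} = 225$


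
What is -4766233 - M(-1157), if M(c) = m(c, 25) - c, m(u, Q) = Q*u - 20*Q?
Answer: -4737965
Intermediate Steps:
m(u, Q) = -20*Q + Q*u
M(c) = -500 + 24*c (M(c) = 25*(-20 + c) - c = (-500 + 25*c) - c = -500 + 24*c)
-4766233 - M(-1157) = -4766233 - (-500 + 24*(-1157)) = -4766233 - (-500 - 27768) = -4766233 - 1*(-28268) = -4766233 + 28268 = -4737965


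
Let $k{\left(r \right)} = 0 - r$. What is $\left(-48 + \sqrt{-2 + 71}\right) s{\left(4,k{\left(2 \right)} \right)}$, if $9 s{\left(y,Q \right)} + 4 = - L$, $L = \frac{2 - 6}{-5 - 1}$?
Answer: $\frac{224}{9} - \frac{14 \sqrt{69}}{27} \approx 20.582$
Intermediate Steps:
$L = \frac{2}{3}$ ($L = - \frac{4}{-6} = \left(-4\right) \left(- \frac{1}{6}\right) = \frac{2}{3} \approx 0.66667$)
$k{\left(r \right)} = - r$
$s{\left(y,Q \right)} = - \frac{14}{27}$ ($s{\left(y,Q \right)} = - \frac{4}{9} + \frac{\left(-1\right) \frac{2}{3}}{9} = - \frac{4}{9} + \frac{1}{9} \left(- \frac{2}{3}\right) = - \frac{4}{9} - \frac{2}{27} = - \frac{14}{27}$)
$\left(-48 + \sqrt{-2 + 71}\right) s{\left(4,k{\left(2 \right)} \right)} = \left(-48 + \sqrt{-2 + 71}\right) \left(- \frac{14}{27}\right) = \left(-48 + \sqrt{69}\right) \left(- \frac{14}{27}\right) = \frac{224}{9} - \frac{14 \sqrt{69}}{27}$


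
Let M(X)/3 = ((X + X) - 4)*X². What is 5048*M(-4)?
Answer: -2907648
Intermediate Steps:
M(X) = 3*X²*(-4 + 2*X) (M(X) = 3*(((X + X) - 4)*X²) = 3*((2*X - 4)*X²) = 3*((-4 + 2*X)*X²) = 3*(X²*(-4 + 2*X)) = 3*X²*(-4 + 2*X))
5048*M(-4) = 5048*(6*(-4)²*(-2 - 4)) = 5048*(6*16*(-6)) = 5048*(-576) = -2907648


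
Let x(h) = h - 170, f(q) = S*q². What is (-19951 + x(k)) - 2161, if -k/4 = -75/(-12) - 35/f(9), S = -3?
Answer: -5420741/243 ≈ -22308.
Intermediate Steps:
f(q) = -3*q²
k = -6215/243 (k = -4*(-75/(-12) - 35/((-3*9²))) = -4*(-75*(-1/12) - 35/((-3*81))) = -4*(25/4 - 35/(-243)) = -4*(25/4 - 35*(-1/243)) = -4*(25/4 + 35/243) = -4*6215/972 = -6215/243 ≈ -25.576)
x(h) = -170 + h
(-19951 + x(k)) - 2161 = (-19951 + (-170 - 6215/243)) - 2161 = (-19951 - 47525/243) - 2161 = -4895618/243 - 2161 = -5420741/243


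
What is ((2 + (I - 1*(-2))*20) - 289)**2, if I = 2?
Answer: 42849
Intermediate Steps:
((2 + (I - 1*(-2))*20) - 289)**2 = ((2 + (2 - 1*(-2))*20) - 289)**2 = ((2 + (2 + 2)*20) - 289)**2 = ((2 + 4*20) - 289)**2 = ((2 + 80) - 289)**2 = (82 - 289)**2 = (-207)**2 = 42849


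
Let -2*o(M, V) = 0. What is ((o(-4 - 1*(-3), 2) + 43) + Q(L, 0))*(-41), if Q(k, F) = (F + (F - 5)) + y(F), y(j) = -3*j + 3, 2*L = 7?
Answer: -1681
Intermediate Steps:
L = 7/2 (L = (½)*7 = 7/2 ≈ 3.5000)
o(M, V) = 0 (o(M, V) = -½*0 = 0)
y(j) = 3 - 3*j
Q(k, F) = -2 - F (Q(k, F) = (F + (F - 5)) + (3 - 3*F) = (F + (-5 + F)) + (3 - 3*F) = (-5 + 2*F) + (3 - 3*F) = -2 - F)
((o(-4 - 1*(-3), 2) + 43) + Q(L, 0))*(-41) = ((0 + 43) + (-2 - 1*0))*(-41) = (43 + (-2 + 0))*(-41) = (43 - 2)*(-41) = 41*(-41) = -1681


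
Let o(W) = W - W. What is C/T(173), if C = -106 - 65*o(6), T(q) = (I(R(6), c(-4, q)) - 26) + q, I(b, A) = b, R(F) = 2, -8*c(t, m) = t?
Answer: -106/149 ≈ -0.71141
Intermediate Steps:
c(t, m) = -t/8
o(W) = 0
T(q) = -24 + q (T(q) = (2 - 26) + q = -24 + q)
C = -106 (C = -106 - 65*0 = -106 + 0 = -106)
C/T(173) = -106/(-24 + 173) = -106/149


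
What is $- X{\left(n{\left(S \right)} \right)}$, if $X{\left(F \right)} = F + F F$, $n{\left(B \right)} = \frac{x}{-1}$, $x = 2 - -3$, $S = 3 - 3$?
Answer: $-20$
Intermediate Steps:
$S = 0$ ($S = 3 - 3 = 0$)
$x = 5$ ($x = 2 + 3 = 5$)
$n{\left(B \right)} = -5$ ($n{\left(B \right)} = \frac{5}{-1} = 5 \left(-1\right) = -5$)
$X{\left(F \right)} = F + F^{2}$
$- X{\left(n{\left(S \right)} \right)} = - \left(-5\right) \left(1 - 5\right) = - \left(-5\right) \left(-4\right) = \left(-1\right) 20 = -20$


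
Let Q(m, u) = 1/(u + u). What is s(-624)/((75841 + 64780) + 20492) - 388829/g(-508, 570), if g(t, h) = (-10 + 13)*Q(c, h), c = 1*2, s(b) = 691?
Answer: -23805254536569/161113 ≈ -1.4776e+8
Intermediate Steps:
c = 2
Q(m, u) = 1/(2*u)
g(t, h) = 3/(2*h) (g(t, h) = (-10 + 13)*(1/(2*h)) = 3*(1/(2*h)) = 3/(2*h))
s(-624)/((75841 + 64780) + 20492) - 388829/g(-508, 570) = 691/((75841 + 64780) + 20492) - 388829/((3/2)/570) = 691/(140621 + 20492) - 388829/((3/2)*(1/570)) = 691/161113 - 388829/1/380 = 691*(1/161113) - 388829*380 = 691/161113 - 147755020 = -23805254536569/161113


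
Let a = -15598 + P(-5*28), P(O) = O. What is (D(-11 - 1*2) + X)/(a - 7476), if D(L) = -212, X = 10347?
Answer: -10135/23214 ≈ -0.43659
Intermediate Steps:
a = -15738 (a = -15598 - 5*28 = -15598 - 140 = -15738)
(D(-11 - 1*2) + X)/(a - 7476) = (-212 + 10347)/(-15738 - 7476) = 10135/(-23214) = 10135*(-1/23214) = -10135/23214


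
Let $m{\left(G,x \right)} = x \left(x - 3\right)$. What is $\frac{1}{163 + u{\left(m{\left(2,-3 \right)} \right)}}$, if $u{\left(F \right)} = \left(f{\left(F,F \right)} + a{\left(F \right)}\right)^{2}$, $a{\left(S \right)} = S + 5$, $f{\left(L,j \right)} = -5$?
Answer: $\frac{1}{487} \approx 0.0020534$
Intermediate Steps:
$m{\left(G,x \right)} = x \left(-3 + x\right)$
$a{\left(S \right)} = 5 + S$
$u{\left(F \right)} = F^{2}$ ($u{\left(F \right)} = \left(-5 + \left(5 + F\right)\right)^{2} = F^{2}$)
$\frac{1}{163 + u{\left(m{\left(2,-3 \right)} \right)}} = \frac{1}{163 + \left(- 3 \left(-3 - 3\right)\right)^{2}} = \frac{1}{163 + \left(\left(-3\right) \left(-6\right)\right)^{2}} = \frac{1}{163 + 18^{2}} = \frac{1}{163 + 324} = \frac{1}{487}$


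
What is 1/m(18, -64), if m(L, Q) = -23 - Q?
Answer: 1/41 ≈ 0.024390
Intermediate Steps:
1/m(18, -64) = 1/(-23 - 1*(-64)) = 1/(-23 + 64) = 1/41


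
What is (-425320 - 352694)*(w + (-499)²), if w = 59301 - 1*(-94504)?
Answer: -313388707284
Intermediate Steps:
w = 153805 (w = 59301 + 94504 = 153805)
(-425320 - 352694)*(w + (-499)²) = (-425320 - 352694)*(153805 + (-499)²) = -778014*(153805 + 249001) = -778014*402806 = -313388707284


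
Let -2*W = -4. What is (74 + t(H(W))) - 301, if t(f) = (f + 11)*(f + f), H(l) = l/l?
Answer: -203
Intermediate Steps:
W = 2 (W = -½*(-4) = 2)
H(l) = 1
t(f) = 2*f*(11 + f) (t(f) = (11 + f)*(2*f) = 2*f*(11 + f))
(74 + t(H(W))) - 301 = (74 + 2*1*(11 + 1)) - 301 = (74 + 2*1*12) - 301 = (74 + 24) - 301 = 98 - 301 = -203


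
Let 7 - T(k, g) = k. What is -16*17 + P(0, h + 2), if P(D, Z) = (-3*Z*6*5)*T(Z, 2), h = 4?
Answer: -812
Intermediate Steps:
T(k, g) = 7 - k
P(D, Z) = -90*Z*(7 - Z) (P(D, Z) = (-3*Z*6*5)*(7 - Z) = (-3*6*Z*5)*(7 - Z) = (-90*Z)*(7 - Z) = -90*Z*(7 - Z))
-16*17 + P(0, h + 2) = -16*17 + 90*(4 + 2)*(-7 + (4 + 2)) = -272 + 90*6*(-7 + 6) = -272 + 90*6*(-1) = -272 - 540 = -812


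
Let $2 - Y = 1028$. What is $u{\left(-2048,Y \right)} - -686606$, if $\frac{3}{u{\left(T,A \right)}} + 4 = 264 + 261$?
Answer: $\frac{357721729}{521} \approx 6.8661 \cdot 10^{5}$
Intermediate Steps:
$Y = -1026$ ($Y = 2 - 1028 = -1026$)
$u{\left(T,A \right)} = \frac{3}{521}$ ($u{\left(T,A \right)} = \frac{3}{-4 + \left(264 + 261\right)} = \frac{3}{-4 + 525} = \frac{3}{521}$)
$u{\left(-2048,Y \right)} - -686606 = \frac{3}{521} - -686606 = \frac{3}{521} + 686606 = \frac{357721729}{521}$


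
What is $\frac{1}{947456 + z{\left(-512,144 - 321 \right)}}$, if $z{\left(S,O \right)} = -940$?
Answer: $\frac{1}{946516} \approx 1.0565 \cdot 10^{-6}$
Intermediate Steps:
$\frac{1}{947456 + z{\left(-512,144 - 321 \right)}} = \frac{1}{947456 - 940} = \frac{1}{946516}$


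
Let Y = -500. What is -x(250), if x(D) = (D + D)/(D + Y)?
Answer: 2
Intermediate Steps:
x(D) = 2*D/(-500 + D) (x(D) = (D + D)/(D - 500) = (2*D)/(-500 + D) = 2*D/(-500 + D))
-x(250) = -2*250/(-500 + 250) = -2*250/(-250) = -2*250*(-1)/250 = -1*(-2) = 2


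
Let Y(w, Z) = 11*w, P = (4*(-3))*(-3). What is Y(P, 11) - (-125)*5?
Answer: 1021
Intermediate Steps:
P = 36 (P = -12*(-3) = 36)
Y(P, 11) - (-125)*5 = 11*36 - (-125)*5 = 396 - 125*(-5) = 396 + 625 = 1021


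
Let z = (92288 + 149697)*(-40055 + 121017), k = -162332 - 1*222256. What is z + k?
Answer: 19591204982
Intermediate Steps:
k = -384588 (k = -162332 - 222256 = -384588)
z = 19591589570 (z = 241985*80962 = 19591589570)
z + k = 19591589570 - 384588 = 19591204982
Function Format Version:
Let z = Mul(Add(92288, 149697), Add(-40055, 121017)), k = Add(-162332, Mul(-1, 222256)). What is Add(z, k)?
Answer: 19591204982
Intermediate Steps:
k = -384588 (k = Add(-162332, -222256) = -384588)
z = 19591589570 (z = Mul(241985, 80962) = 19591589570)
Add(z, k) = Add(19591589570, -384588) = 19591204982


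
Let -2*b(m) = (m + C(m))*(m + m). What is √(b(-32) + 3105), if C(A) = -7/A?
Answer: 6*√58 ≈ 45.695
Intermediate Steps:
b(m) = -m*(m - 7/m) (b(m) = -(m - 7/m)*(m + m)/2 = -(m - 7/m)*2*m/2 = -m*(m - 7/m))
√(b(-32) + 3105) = √((7 - 1*(-32)²) + 3105) = √((7 - 1*1024) + 3105) = √((7 - 1024) + 3105) = √(-1017 + 3105) = √2088 = 6*√58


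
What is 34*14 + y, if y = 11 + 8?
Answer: 495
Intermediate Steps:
y = 19
34*14 + y = 34*14 + 19 = 476 + 19 = 495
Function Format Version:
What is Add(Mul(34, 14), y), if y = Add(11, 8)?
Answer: 495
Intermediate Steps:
y = 19
Add(Mul(34, 14), y) = Add(Mul(34, 14), 19) = Add(476, 19) = 495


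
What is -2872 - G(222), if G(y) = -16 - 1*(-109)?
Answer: -2965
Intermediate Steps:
G(y) = 93 (G(y) = -16 + 109 = 93)
-2872 - G(222) = -2872 - 1*93 = -2872 - 93 = -2965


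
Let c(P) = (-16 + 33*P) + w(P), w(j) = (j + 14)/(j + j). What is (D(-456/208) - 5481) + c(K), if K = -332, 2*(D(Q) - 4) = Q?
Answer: -17749137/1079 ≈ -16450.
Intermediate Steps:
D(Q) = 4 + Q/2
w(j) = (14 + j)/(2*j) (w(j) = (14 + j)/((2*j)) = (14 + j)*(1/(2*j)) = (14 + j)/(2*j))
c(P) = -16 + 33*P + (14 + P)/(2*P) (c(P) = (-16 + 33*P) + (14 + P)/(2*P) = -16 + 33*P + (14 + P)/(2*P))
(D(-456/208) - 5481) + c(K) = ((4 + (-456/208)/2) - 5481) + (-31/2 + 7/(-332) + 33*(-332)) = ((4 + (-456*1/208)/2) - 5481) + (-31/2 + 7*(-1/332) - 10956) = ((4 + (½)*(-57/26)) - 5481) + (-31/2 - 7/332 - 10956) = ((4 - 57/52) - 5481) - 3642545/332 = (151/52 - 5481) - 3642545/332 = -284861/52 - 3642545/332 = -17749137/1079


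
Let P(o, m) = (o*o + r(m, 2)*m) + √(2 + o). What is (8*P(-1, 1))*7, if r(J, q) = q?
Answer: 224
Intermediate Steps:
P(o, m) = o² + √(2 + o) + 2*m (P(o, m) = (o*o + 2*m) + √(2 + o) = (o² + 2*m) + √(2 + o) = o² + √(2 + o) + 2*m)
(8*P(-1, 1))*7 = (8*((-1)² + √(2 - 1) + 2*1))*7 = (8*(1 + √1 + 2))*7 = (8*(1 + 1 + 2))*7 = (8*4)*7 = 32*7 = 224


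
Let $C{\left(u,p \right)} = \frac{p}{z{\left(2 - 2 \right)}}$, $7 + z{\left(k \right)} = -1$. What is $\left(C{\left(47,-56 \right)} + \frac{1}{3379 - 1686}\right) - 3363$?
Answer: $- \frac{5681707}{1693} \approx -3356.0$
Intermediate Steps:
$z{\left(k \right)} = -8$ ($z{\left(k \right)} = -7 - 1 = -8$)
$C{\left(u,p \right)} = - \frac{p}{8}$ ($C{\left(u,p \right)} = \frac{p}{-8} = p \left(- \frac{1}{8}\right) = - \frac{p}{8}$)
$\left(C{\left(47,-56 \right)} + \frac{1}{3379 - 1686}\right) - 3363 = \left(\left(- \frac{1}{8}\right) \left(-56\right) + \frac{1}{3379 - 1686}\right) - 3363 = \left(7 + \frac{1}{1693}\right) - 3363 = \frac{11852}{1693} - 3363 = - \frac{5681707}{1693}$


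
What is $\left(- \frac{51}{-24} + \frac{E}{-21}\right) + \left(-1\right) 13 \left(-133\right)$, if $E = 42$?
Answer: $\frac{13833}{8} \approx 1729.1$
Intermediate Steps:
$\left(- \frac{51}{-24} + \frac{E}{-21}\right) + \left(-1\right) 13 \left(-133\right) = \left(- \frac{51}{-24} + \frac{42}{-21}\right) + \left(-1\right) 13 \left(-133\right) = \left(\left(-51\right) \left(- \frac{1}{24}\right) + 42 \left(- \frac{1}{21}\right)\right) - -1729 = \left(\frac{17}{8} - 2\right) + 1729 = \frac{1}{8} + 1729 = \frac{13833}{8}$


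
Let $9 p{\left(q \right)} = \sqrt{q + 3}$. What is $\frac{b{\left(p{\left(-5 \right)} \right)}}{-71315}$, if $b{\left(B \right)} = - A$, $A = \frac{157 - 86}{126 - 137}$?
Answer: $- \frac{71}{784465} \approx -9.0508 \cdot 10^{-5}$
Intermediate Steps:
$p{\left(q \right)} = \frac{\sqrt{3 + q}}{9}$ ($p{\left(q \right)} = \frac{\sqrt{q + 3}}{9} = \frac{\sqrt{3 + q}}{9}$)
$A = - \frac{71}{11}$ ($A = \frac{71}{-11} = 71 \left(- \frac{1}{11}\right) = - \frac{71}{11} \approx -6.4545$)
$b{\left(B \right)} = \frac{71}{11}$ ($b{\left(B \right)} = \left(-1\right) \left(- \frac{71}{11}\right) = \frac{71}{11}$)
$\frac{b{\left(p{\left(-5 \right)} \right)}}{-71315} = \frac{71}{11 \left(-71315\right)} = \frac{71}{11} \left(- \frac{1}{71315}\right) = - \frac{71}{784465}$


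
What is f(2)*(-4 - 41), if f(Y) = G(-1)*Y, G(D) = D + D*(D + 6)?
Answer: 540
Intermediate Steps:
G(D) = D + D*(6 + D)
f(Y) = -6*Y (f(Y) = (-(7 - 1))*Y = (-1*6)*Y = -6*Y)
f(2)*(-4 - 41) = (-6*2)*(-4 - 41) = -12*(-45) = 540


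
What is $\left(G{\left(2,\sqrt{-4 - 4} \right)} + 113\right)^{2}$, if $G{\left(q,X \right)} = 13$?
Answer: $15876$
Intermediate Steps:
$\left(G{\left(2,\sqrt{-4 - 4} \right)} + 113\right)^{2} = \left(13 + 113\right)^{2} = 126^{2} = 15876$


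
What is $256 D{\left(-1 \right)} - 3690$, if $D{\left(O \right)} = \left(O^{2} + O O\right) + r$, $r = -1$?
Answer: $-3434$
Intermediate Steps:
$D{\left(O \right)} = -1 + 2 O^{2}$ ($D{\left(O \right)} = \left(O^{2} + O O\right) - 1 = \left(O^{2} + O^{2}\right) - 1 = 2 O^{2} - 1 = -1 + 2 O^{2}$)
$256 D{\left(-1 \right)} - 3690 = 256 \left(-1 + 2 \left(-1\right)^{2}\right) - 3690 = 256 \left(-1 + 2 \cdot 1\right) - 3690 = 256 \left(-1 + 2\right) - 3690 = 256 \cdot 1 - 3690 = 256 - 3690 = -3434$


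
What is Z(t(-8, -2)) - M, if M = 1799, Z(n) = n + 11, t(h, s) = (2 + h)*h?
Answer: -1740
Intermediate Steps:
t(h, s) = h*(2 + h)
Z(n) = 11 + n
Z(t(-8, -2)) - M = (11 - 8*(2 - 8)) - 1*1799 = (11 - 8*(-6)) - 1799 = (11 + 48) - 1799 = 59 - 1799 = -1740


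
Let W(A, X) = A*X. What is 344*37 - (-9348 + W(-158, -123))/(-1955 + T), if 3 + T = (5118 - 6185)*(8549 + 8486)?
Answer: 231373450670/18178303 ≈ 12728.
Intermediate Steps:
T = -18176348 (T = -3 + (5118 - 6185)*(8549 + 8486) = -3 - 1067*17035 = -3 - 18176345 = -18176348)
344*37 - (-9348 + W(-158, -123))/(-1955 + T) = 344*37 - (-9348 - 158*(-123))/(-1955 - 18176348) = 12728 - (-9348 + 19434)/(-18178303) = 12728 - 10086*(-1)/18178303 = 12728 - 1*(-10086/18178303) = 12728 + 10086/18178303 = 231373450670/18178303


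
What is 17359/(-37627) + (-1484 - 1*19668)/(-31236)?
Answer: 63415145/293829243 ≈ 0.21582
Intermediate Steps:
17359/(-37627) + (-1484 - 1*19668)/(-31236) = 17359*(-1/37627) + (-1484 - 19668)*(-1/31236) = -17359/37627 - 21152*(-1/31236) = -17359/37627 + 5288/7809 = 63415145/293829243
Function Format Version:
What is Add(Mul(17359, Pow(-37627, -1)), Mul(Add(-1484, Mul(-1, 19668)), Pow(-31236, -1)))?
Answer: Rational(63415145, 293829243) ≈ 0.21582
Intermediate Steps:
Add(Mul(17359, Pow(-37627, -1)), Mul(Add(-1484, Mul(-1, 19668)), Pow(-31236, -1))) = Add(Mul(17359, Rational(-1, 37627)), Mul(Add(-1484, -19668), Rational(-1, 31236))) = Add(Rational(-17359, 37627), Mul(-21152, Rational(-1, 31236))) = Add(Rational(-17359, 37627), Rational(5288, 7809)) = Rational(63415145, 293829243)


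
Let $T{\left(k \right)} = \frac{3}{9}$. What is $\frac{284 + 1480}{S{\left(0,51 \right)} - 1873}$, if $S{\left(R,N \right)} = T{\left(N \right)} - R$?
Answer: $- \frac{2646}{2809} \approx -0.94197$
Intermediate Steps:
$T{\left(k \right)} = \frac{1}{3}$ ($T{\left(k \right)} = 3 \cdot \frac{1}{9} = \frac{1}{3}$)
$S{\left(R,N \right)} = \frac{1}{3} - R$
$\frac{284 + 1480}{S{\left(0,51 \right)} - 1873} = \frac{284 + 1480}{\left(\frac{1}{3} - 0\right) - 1873} = \frac{1764}{\left(\frac{1}{3} + 0\right) - 1873} = \frac{1764}{\frac{1}{3} - 1873} = \frac{1764}{- \frac{5618}{3}} = 1764 \left(- \frac{3}{5618}\right) = - \frac{2646}{2809}$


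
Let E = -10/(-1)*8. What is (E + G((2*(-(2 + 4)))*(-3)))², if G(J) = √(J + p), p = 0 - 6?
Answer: (80 + √30)² ≈ 7306.4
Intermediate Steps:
p = -6
G(J) = √(-6 + J) (G(J) = √(J - 6) = √(-6 + J))
E = 80 (E = -10*(-1)*8 = 10*8 = 80)
(E + G((2*(-(2 + 4)))*(-3)))² = (80 + √(-6 + (2*(-(2 + 4)))*(-3)))² = (80 + √(-6 + (2*(-1*6))*(-3)))² = (80 + √(-6 + (2*(-6))*(-3)))² = (80 + √(-6 - 12*(-3)))² = (80 + √(-6 + 36))² = (80 + √30)²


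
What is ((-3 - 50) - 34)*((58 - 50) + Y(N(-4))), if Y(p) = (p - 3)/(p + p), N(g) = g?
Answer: -6177/8 ≈ -772.13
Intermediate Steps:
Y(p) = (-3 + p)/(2*p) (Y(p) = (-3 + p)/((2*p)) = (-3 + p)*(1/(2*p)) = (-3 + p)/(2*p))
((-3 - 50) - 34)*((58 - 50) + Y(N(-4))) = ((-3 - 50) - 34)*((58 - 50) + (½)*(-3 - 4)/(-4)) = (-53 - 34)*(8 + (½)*(-¼)*(-7)) = -87*(8 + 7/8) = -87*71/8 = -6177/8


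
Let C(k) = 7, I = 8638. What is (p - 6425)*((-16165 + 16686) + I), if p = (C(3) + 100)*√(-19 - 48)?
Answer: -58846575 + 980013*I*√67 ≈ -5.8847e+7 + 8.0218e+6*I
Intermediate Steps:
p = 107*I*√67 (p = (7 + 100)*√(-19 - 48) = 107*√(-67) = 107*(I*√67) = 107*I*√67 ≈ 875.83*I)
(p - 6425)*((-16165 + 16686) + I) = (107*I*√67 - 6425)*((-16165 + 16686) + 8638) = (-6425 + 107*I*√67)*(521 + 8638) = (-6425 + 107*I*√67)*9159 = -58846575 + 980013*I*√67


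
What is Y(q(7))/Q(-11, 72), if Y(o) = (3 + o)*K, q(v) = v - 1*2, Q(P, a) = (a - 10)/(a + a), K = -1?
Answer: -576/31 ≈ -18.581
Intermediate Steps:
Q(P, a) = (-10 + a)/(2*a) (Q(P, a) = (-10 + a)/((2*a)) = (-10 + a)*(1/(2*a)) = (-10 + a)/(2*a))
q(v) = -2 + v (q(v) = v - 2 = -2 + v)
Y(o) = -3 - o (Y(o) = (3 + o)*(-1) = -3 - o)
Y(q(7))/Q(-11, 72) = (-3 - (-2 + 7))/(((½)*(-10 + 72)/72)) = (-3 - 1*5)/(((½)*(1/72)*62)) = (-3 - 5)/(31/72) = -8*72/31 = -576/31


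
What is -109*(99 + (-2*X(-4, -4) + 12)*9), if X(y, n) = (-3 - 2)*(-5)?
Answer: 26487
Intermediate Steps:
X(y, n) = 25 (X(y, n) = -5*(-5) = 25)
-109*(99 + (-2*X(-4, -4) + 12)*9) = -109*(99 + (-2*25 + 12)*9) = -109*(99 + (-50 + 12)*9) = -109*(99 - 38*9) = -109*(99 - 342) = -109*(-243) = 26487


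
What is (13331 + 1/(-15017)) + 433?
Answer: 206693987/15017 ≈ 13764.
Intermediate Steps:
(13331 + 1/(-15017)) + 433 = (13331 - 1/15017) + 433 = 200191626/15017 + 433 = 206693987/15017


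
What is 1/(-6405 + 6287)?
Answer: -1/118 ≈ -0.0084746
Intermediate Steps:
1/(-6405 + 6287) = 1/(-118) = -1/118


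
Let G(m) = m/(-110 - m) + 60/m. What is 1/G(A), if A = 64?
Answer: 1392/793 ≈ 1.7554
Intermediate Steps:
G(m) = 60/m + m/(-110 - m)
1/G(A) = 1/((6600 - 1*64**2 + 60*64)/(64*(110 + 64))) = 1/((1/64)*(6600 - 1*4096 + 3840)/174) = 1/((1/64)*(1/174)*(6600 - 4096 + 3840)) = 1/((1/64)*(1/174)*6344) = 1/(793/1392) = 1392/793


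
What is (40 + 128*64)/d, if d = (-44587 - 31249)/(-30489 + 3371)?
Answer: 55808844/18959 ≈ 2943.7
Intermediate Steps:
d = 37918/13559 (d = -75836/(-27118) = -75836*(-1/27118) = 37918/13559 ≈ 2.7965)
(40 + 128*64)/d = (40 + 128*64)/(37918/13559) = (40 + 8192)*(13559/37918) = 8232*(13559/37918) = 55808844/18959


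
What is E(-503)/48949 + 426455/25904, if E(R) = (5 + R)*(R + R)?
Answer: 33852138947/1267974896 ≈ 26.698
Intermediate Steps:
E(R) = 2*R*(5 + R) (E(R) = (5 + R)*(2*R) = 2*R*(5 + R))
E(-503)/48949 + 426455/25904 = (2*(-503)*(5 - 503))/48949 + 426455/25904 = (2*(-503)*(-498))*(1/48949) + 426455*(1/25904) = 500988*(1/48949) + 426455/25904 = 500988/48949 + 426455/25904 = 33852138947/1267974896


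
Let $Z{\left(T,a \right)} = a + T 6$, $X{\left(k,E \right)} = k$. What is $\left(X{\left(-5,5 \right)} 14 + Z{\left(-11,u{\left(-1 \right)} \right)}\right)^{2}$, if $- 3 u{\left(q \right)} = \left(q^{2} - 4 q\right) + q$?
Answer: $\frac{169744}{9} \approx 18860.0$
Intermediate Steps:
$u{\left(q \right)} = q - \frac{q^{2}}{3}$ ($u{\left(q \right)} = - \frac{\left(q^{2} - 4 q\right) + q}{3} = - \frac{q^{2} - 3 q}{3} = q - \frac{q^{2}}{3}$)
$Z{\left(T,a \right)} = a + 6 T$
$\left(X{\left(-5,5 \right)} 14 + Z{\left(-11,u{\left(-1 \right)} \right)}\right)^{2} = \left(\left(-5\right) 14 + \left(\frac{1}{3} \left(-1\right) \left(3 - -1\right) + 6 \left(-11\right)\right)\right)^{2} = \left(-70 - \left(66 + \frac{3 + 1}{3}\right)\right)^{2} = \left(-70 - \left(66 + \frac{1}{3} \cdot 4\right)\right)^{2} = \left(-70 - \frac{202}{3}\right)^{2} = \left(- \frac{412}{3}\right)^{2} = \frac{169744}{9}$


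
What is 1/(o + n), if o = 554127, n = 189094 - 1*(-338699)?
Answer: 1/1081920 ≈ 9.2428e-7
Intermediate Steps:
n = 527793 (n = 189094 + 338699 = 527793)
1/(o + n) = 1/(554127 + 527793) = 1/1081920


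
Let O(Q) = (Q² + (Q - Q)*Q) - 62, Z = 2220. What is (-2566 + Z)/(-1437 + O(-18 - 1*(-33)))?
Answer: 173/637 ≈ 0.27159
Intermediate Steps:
O(Q) = -62 + Q² (O(Q) = (Q² + 0*Q) - 62 = (Q² + 0) - 62 = Q² - 62 = -62 + Q²)
(-2566 + Z)/(-1437 + O(-18 - 1*(-33))) = (-2566 + 2220)/(-1437 + (-62 + (-18 - 1*(-33))²)) = -346/(-1437 + (-62 + (-18 + 33)²)) = -346/(-1437 + (-62 + 15²)) = -346/(-1437 + (-62 + 225)) = -346/(-1437 + 163) = -346/(-1274) = -346*(-1/1274) = 173/637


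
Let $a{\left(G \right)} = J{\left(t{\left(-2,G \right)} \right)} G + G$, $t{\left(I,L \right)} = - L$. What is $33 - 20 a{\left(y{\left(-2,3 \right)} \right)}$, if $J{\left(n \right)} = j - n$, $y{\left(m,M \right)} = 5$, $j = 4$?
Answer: $-967$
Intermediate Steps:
$J{\left(n \right)} = 4 - n$
$a{\left(G \right)} = G + G \left(4 + G\right)$ ($a{\left(G \right)} = \left(4 - - G\right) G + G = \left(4 + G\right) G + G = G \left(4 + G\right) + G = G + G \left(4 + G\right)$)
$33 - 20 a{\left(y{\left(-2,3 \right)} \right)} = 33 - 20 \cdot 5 \left(5 + 5\right) = 33 - 20 \cdot 5 \cdot 10 = 33 - 1000 = -967$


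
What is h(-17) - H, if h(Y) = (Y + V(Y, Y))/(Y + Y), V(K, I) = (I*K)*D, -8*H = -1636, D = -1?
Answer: -391/2 ≈ -195.50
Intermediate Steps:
H = 409/2 (H = -⅛*(-1636) = 409/2 ≈ 204.50)
V(K, I) = -I*K (V(K, I) = (I*K)*(-1) = -I*K)
h(Y) = (Y - Y²)/(2*Y) (h(Y) = (Y - Y*Y)/(Y + Y) = (Y - Y²)/((2*Y)) = (Y - Y²)*(1/(2*Y)) = (Y - Y²)/(2*Y))
h(-17) - H = (½ - ½*(-17)) - 1*409/2 = (½ + 17/2) - 409/2 = 9 - 409/2 = -391/2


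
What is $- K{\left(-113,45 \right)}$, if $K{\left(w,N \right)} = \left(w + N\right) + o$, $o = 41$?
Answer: $27$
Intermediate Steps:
$K{\left(w,N \right)} = 41 + N + w$ ($K{\left(w,N \right)} = \left(w + N\right) + 41 = \left(N + w\right) + 41 = 41 + N + w$)
$- K{\left(-113,45 \right)} = - (41 + 45 - 113) = \left(-1\right) \left(-27\right) = 27$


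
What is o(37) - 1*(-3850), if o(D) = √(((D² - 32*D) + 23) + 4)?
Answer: 3850 + 2*√53 ≈ 3864.6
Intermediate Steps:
o(D) = √(27 + D² - 32*D) (o(D) = √((23 + D² - 32*D) + 4) = √(27 + D² - 32*D))
o(37) - 1*(-3850) = √(27 + 37² - 32*37) - 1*(-3850) = √(27 + 1369 - 1184) + 3850 = √212 + 3850 = 2*√53 + 3850 = 3850 + 2*√53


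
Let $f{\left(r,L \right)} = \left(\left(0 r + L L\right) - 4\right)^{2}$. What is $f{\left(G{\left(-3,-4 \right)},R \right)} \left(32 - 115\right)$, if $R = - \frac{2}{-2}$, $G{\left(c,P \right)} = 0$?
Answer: $-747$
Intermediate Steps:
$R = 1$ ($R = \left(-2\right) \left(- \frac{1}{2}\right) = 1$)
$f{\left(r,L \right)} = \left(-4 + L^{2}\right)^{2}$ ($f{\left(r,L \right)} = \left(\left(0 + L^{2}\right) - 4\right)^{2} = \left(L^{2} - 4\right)^{2} = \left(-4 + L^{2}\right)^{2}$)
$f{\left(G{\left(-3,-4 \right)},R \right)} \left(32 - 115\right) = \left(-4 + 1^{2}\right)^{2} \left(32 - 115\right) = \left(-4 + 1\right)^{2} \left(-83\right) = \left(-3\right)^{2} \left(-83\right) = 9 \left(-83\right) = -747$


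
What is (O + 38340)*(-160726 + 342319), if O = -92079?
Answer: -9758626227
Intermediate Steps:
(O + 38340)*(-160726 + 342319) = (-92079 + 38340)*(-160726 + 342319) = -53739*181593 = -9758626227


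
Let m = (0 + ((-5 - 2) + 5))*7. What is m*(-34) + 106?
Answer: 582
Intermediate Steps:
m = -14 (m = (0 + (-7 + 5))*7 = (0 - 2)*7 = -2*7 = -14)
m*(-34) + 106 = -14*(-34) + 106 = 476 + 106 = 582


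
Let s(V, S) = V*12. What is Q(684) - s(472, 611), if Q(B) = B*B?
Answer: 462192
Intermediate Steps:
Q(B) = B²
s(V, S) = 12*V
Q(684) - s(472, 611) = 684² - 12*472 = 467856 - 1*5664 = 467856 - 5664 = 462192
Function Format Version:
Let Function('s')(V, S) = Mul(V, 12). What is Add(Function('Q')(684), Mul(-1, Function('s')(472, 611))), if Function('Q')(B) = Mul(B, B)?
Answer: 462192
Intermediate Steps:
Function('Q')(B) = Pow(B, 2)
Function('s')(V, S) = Mul(12, V)
Add(Function('Q')(684), Mul(-1, Function('s')(472, 611))) = Add(Pow(684, 2), Mul(-1, Mul(12, 472))) = Add(467856, Mul(-1, 5664)) = Add(467856, -5664) = 462192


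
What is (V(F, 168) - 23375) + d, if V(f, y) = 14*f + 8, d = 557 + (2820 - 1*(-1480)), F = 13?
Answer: -18328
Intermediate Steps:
d = 4857 (d = 557 + (2820 + 1480) = 557 + 4300 = 4857)
V(f, y) = 8 + 14*f
(V(F, 168) - 23375) + d = ((8 + 14*13) - 23375) + 4857 = ((8 + 182) - 23375) + 4857 = (190 - 23375) + 4857 = -23185 + 4857 = -18328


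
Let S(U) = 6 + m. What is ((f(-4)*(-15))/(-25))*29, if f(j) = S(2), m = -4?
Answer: 174/5 ≈ 34.800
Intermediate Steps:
S(U) = 2 (S(U) = 6 - 4 = 2)
f(j) = 2
((f(-4)*(-15))/(-25))*29 = ((2*(-15))/(-25))*29 = -1/25*(-30)*29 = (6/5)*29 = 174/5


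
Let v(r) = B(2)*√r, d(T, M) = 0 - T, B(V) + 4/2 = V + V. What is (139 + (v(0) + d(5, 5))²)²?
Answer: 26896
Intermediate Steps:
B(V) = -2 + 2*V (B(V) = -2 + (V + V) = -2 + 2*V)
d(T, M) = -T
v(r) = 2*√r (v(r) = (-2 + 2*2)*√r = (-2 + 4)*√r = 2*√r)
(139 + (v(0) + d(5, 5))²)² = (139 + (2*√0 - 1*5)²)² = (139 + (2*0 - 5)²)² = (139 + (0 - 5)²)² = (139 + (-5)²)² = (139 + 25)² = 164² = 26896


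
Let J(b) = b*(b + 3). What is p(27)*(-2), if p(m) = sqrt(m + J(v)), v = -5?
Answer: -2*sqrt(37) ≈ -12.166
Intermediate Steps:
J(b) = b*(3 + b)
p(m) = sqrt(10 + m) (p(m) = sqrt(m - 5*(3 - 5)) = sqrt(m - 5*(-2)) = sqrt(m + 10) = sqrt(10 + m))
p(27)*(-2) = sqrt(10 + 27)*(-2) = sqrt(37)*(-2) = -2*sqrt(37)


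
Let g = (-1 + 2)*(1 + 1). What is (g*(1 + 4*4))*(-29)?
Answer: -986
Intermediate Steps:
g = 2 (g = 1*2 = 2)
(g*(1 + 4*4))*(-29) = (2*(1 + 4*4))*(-29) = (2*(1 + 16))*(-29) = (2*17)*(-29) = 34*(-29) = -986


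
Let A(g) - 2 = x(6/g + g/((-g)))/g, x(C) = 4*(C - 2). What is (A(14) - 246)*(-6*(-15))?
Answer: -1079280/49 ≈ -22026.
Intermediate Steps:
x(C) = -8 + 4*C (x(C) = 4*(-2 + C) = -8 + 4*C)
A(g) = 2 + (-12 + 24/g)/g (A(g) = 2 + (-8 + 4*(6/g + g/((-g))))/g = 2 + (-8 + 4*(6/g + g*(-1/g)))/g = 2 + (-8 + 4*(6/g - 1))/g = 2 + (-8 + 4*(-1 + 6/g))/g = 2 + (-8 + (-4 + 24/g))/g = 2 + (-12 + 24/g)/g)
(A(14) - 246)*(-6*(-15)) = ((2 - 12/14 + 24/14²) - 246)*(-6*(-15)) = ((2 - 12*1/14 + 24*(1/196)) - 246)*90 = ((2 - 6/7 + 6/49) - 246)*90 = (62/49 - 246)*90 = -11992/49*90 = -1079280/49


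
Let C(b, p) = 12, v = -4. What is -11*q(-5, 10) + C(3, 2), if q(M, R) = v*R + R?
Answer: 342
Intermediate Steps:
q(M, R) = -3*R (q(M, R) = -4*R + R = -3*R)
-11*q(-5, 10) + C(3, 2) = -(-33)*10 + 12 = -11*(-30) + 12 = 330 + 12 = 342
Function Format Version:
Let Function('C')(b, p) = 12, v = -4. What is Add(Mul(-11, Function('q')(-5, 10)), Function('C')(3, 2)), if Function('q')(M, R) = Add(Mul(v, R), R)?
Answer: 342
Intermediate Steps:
Function('q')(M, R) = Mul(-3, R) (Function('q')(M, R) = Add(Mul(-4, R), R) = Mul(-3, R))
Add(Mul(-11, Function('q')(-5, 10)), Function('C')(3, 2)) = Add(Mul(-11, Mul(-3, 10)), 12) = Add(Mul(-11, -30), 12) = Add(330, 12) = 342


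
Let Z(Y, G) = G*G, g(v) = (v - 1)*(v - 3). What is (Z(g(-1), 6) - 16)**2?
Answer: 400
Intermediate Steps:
g(v) = (-1 + v)*(-3 + v)
Z(Y, G) = G**2
(Z(g(-1), 6) - 16)**2 = (6**2 - 16)**2 = (36 - 16)**2 = 20**2 = 400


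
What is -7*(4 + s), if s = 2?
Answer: -42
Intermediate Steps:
-7*(4 + s) = -7*(4 + 2) = -7*6 = -42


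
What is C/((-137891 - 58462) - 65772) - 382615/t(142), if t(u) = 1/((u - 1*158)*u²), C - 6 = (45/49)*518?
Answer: 75499468143958876/611625 ≈ 1.2344e+11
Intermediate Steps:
C = 3372/7 (C = 6 + (45/49)*518 = 6 + 3330/7 = 3372/7 ≈ 481.71)
t(u) = 1/(u²*(-158 + u)) (t(u) = 1/((u - 158)*u²) = 1/((-158 + u)*u²) = 1/(u²*(-158 + u)))
C/((-137891 - 58462) - 65772) - 382615/t(142) = 3372/(7*((-137891 - 58462) - 65772)) - 382615/(1/(142²*(-158 + 142))) = 3372/(7*(-196353 - 65772)) - 382615/((1/20164)/(-16)) = (3372/7)/(-262125) - 382615/((1/20164)*(-1/16)) = (3372/7)*(-1/262125) - 382615/(-1/322624) = -1124/611625 - 382615*(-322624) = -1124/611625 + 123440781760 = 75499468143958876/611625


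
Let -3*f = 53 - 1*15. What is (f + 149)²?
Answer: 167281/9 ≈ 18587.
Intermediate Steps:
f = -38/3 (f = -(53 - 1*15)/3 = -(53 - 15)/3 = -⅓*38 = -38/3 ≈ -12.667)
(f + 149)² = (-38/3 + 149)² = (409/3)² = 167281/9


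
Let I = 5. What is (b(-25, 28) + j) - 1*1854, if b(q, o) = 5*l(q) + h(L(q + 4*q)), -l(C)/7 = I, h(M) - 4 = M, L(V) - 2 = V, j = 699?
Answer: -1449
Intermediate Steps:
L(V) = 2 + V
h(M) = 4 + M
l(C) = -35 (l(C) = -7*5 = -35)
b(q, o) = -169 + 5*q (b(q, o) = 5*(-35) + (4 + (2 + (q + 4*q))) = -175 + (4 + (2 + 5*q)) = -175 + (6 + 5*q) = -169 + 5*q)
(b(-25, 28) + j) - 1*1854 = ((-169 + 5*(-25)) + 699) - 1*1854 = ((-169 - 125) + 699) - 1854 = (-294 + 699) - 1854 = 405 - 1854 = -1449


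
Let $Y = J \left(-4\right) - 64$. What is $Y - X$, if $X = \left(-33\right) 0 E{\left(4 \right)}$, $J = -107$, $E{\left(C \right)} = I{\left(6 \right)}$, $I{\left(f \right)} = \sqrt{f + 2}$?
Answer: $364$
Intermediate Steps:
$I{\left(f \right)} = \sqrt{2 + f}$
$E{\left(C \right)} = 2 \sqrt{2}$ ($E{\left(C \right)} = \sqrt{2 + 6} = \sqrt{8} = 2 \sqrt{2}$)
$X = 0$ ($X = \left(-33\right) 0 \cdot 2 \sqrt{2} = 0 \cdot 2 \sqrt{2} = 0$)
$Y = 364$ ($Y = \left(-107\right) \left(-4\right) - 64 = 428 - 64 = 364$)
$Y - X = 364 - 0 = 364 + 0 = 364$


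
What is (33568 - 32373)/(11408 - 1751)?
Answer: 1195/9657 ≈ 0.12374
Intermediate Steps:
(33568 - 32373)/(11408 - 1751) = 1195/9657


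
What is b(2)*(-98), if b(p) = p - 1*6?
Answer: 392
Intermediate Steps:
b(p) = -6 + p (b(p) = p - 6 = -6 + p)
b(2)*(-98) = (-6 + 2)*(-98) = -4*(-98) = 392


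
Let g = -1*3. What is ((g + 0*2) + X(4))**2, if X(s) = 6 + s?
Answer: 49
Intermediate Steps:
g = -3
((g + 0*2) + X(4))**2 = ((-3 + 0*2) + (6 + 4))**2 = ((-3 + 0) + 10)**2 = (-3 + 10)**2 = 7**2 = 49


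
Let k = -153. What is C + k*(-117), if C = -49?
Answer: 17852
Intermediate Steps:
C + k*(-117) = -49 - 153*(-117) = -49 + 17901 = 17852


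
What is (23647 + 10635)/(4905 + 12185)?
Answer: 17141/8545 ≈ 2.0060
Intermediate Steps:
(23647 + 10635)/(4905 + 12185) = 34282/17090 = 34282*(1/17090) = 17141/8545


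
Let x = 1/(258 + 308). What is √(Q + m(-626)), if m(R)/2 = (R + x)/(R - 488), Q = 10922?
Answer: √1085650687105298/315262 ≈ 104.51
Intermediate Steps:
x = 1/566 ≈ 0.0017668
m(R) = 2*(1/566 + R)/(-488 + R) (m(R) = 2*((R + 1/566)/(R - 488)) = 2*((1/566 + R)/(-488 + R)) = 2*(1/566 + R)/(-488 + R))
√(Q + m(-626)) = √(10922 + (1 + 566*(-626))/(283*(-488 - 626))) = √(10922 + (1/283)*(1 - 354316)/(-1114)) = √(10922 + (1/283)*(-1/1114)*(-354315)) = √(10922 + 354315/315262) = √(3443645879/315262) = √1085650687105298/315262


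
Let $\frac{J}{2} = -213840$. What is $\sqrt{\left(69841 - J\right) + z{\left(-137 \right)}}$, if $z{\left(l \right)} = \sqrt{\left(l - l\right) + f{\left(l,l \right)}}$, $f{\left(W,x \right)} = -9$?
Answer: $\sqrt{497521 + 3 i} \approx 705.35 + 0.002 i$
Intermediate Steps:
$J = -427680$ ($J = 2 \left(-213840\right) = -427680$)
$z{\left(l \right)} = 3 i$ ($z{\left(l \right)} = \sqrt{\left(l - l\right) - 9} = \sqrt{0 - 9} = \sqrt{-9} = 3 i$)
$\sqrt{\left(69841 - J\right) + z{\left(-137 \right)}} = \sqrt{\left(69841 - -427680\right) + 3 i} = \sqrt{\left(69841 + 427680\right) + 3 i} = \sqrt{497521 + 3 i}$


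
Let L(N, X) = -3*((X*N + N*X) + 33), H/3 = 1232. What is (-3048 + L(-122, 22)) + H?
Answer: 16653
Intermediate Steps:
H = 3696 (H = 3*1232 = 3696)
L(N, X) = -99 - 6*N*X (L(N, X) = -3*((N*X + N*X) + 33) = -3*(2*N*X + 33) = -3*(33 + 2*N*X) = -99 - 6*N*X)
(-3048 + L(-122, 22)) + H = (-3048 + (-99 - 6*(-122)*22)) + 3696 = (-3048 + (-99 + 16104)) + 3696 = (-3048 + 16005) + 3696 = 12957 + 3696 = 16653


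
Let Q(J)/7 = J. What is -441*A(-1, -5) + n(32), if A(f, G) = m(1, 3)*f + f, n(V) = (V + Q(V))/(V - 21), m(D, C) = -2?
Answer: -4595/11 ≈ -417.73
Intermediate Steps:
Q(J) = 7*J
n(V) = 8*V/(-21 + V) (n(V) = (V + 7*V)/(V - 21) = (8*V)/(-21 + V) = 8*V/(-21 + V))
A(f, G) = -f (A(f, G) = -2*f + f = -f)
-441*A(-1, -5) + n(32) = -(-441)*(-1) + 8*32/(-21 + 32) = -441*1 + 8*32/11 = -441 + 8*32*(1/11) = -441 + 256/11 = -4595/11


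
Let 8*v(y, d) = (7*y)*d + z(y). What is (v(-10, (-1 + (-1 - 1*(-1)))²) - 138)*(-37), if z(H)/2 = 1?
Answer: 10841/2 ≈ 5420.5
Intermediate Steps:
z(H) = 2 (z(H) = 2*1 = 2)
v(y, d) = ¼ + 7*d*y/8 (v(y, d) = ((7*y)*d + 2)/8 = (7*d*y + 2)/8 = (2 + 7*d*y)/8 = ¼ + 7*d*y/8)
(v(-10, (-1 + (-1 - 1*(-1)))²) - 138)*(-37) = ((¼ + (7/8)*(-1 + (-1 - 1*(-1)))²*(-10)) - 138)*(-37) = ((¼ + (7/8)*(-1 + (-1 + 1))²*(-10)) - 138)*(-37) = ((¼ + (7/8)*(-1 + 0)²*(-10)) - 138)*(-37) = ((¼ + (7/8)*(-1)²*(-10)) - 138)*(-37) = ((¼ + (7/8)*1*(-10)) - 138)*(-37) = ((¼ - 35/4) - 138)*(-37) = (-17/2 - 138)*(-37) = -293/2*(-37) = 10841/2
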